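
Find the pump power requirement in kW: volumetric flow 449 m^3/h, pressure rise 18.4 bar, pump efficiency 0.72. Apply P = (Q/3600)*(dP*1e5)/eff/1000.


Q = 449 / 3600 = 0.124722 m^3/s
P = 0.124722 * (18.4 * 1e5) / 0.72 / 1000 = 318.7

318.7 kW


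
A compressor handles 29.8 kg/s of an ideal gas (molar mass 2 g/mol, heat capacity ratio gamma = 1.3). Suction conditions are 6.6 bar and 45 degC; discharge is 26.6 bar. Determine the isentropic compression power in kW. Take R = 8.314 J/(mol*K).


Isentropic work: W = m*(gamma/(gamma-1))*(R*T1/MW)*((P2/P1)^((gamma-1)/gamma) - 1)
T1 = 45 + 273.15 = 318.15 K
Pressure ratio = 26.6 / 6.6 = 4.0303
Exponent = (1.3 - 1)/1.3 = 0.230769
(P2/P1)^exp - 1 = 4.0303^0.230769 - 1 = 0.379409
W = 29.8 * 1.3 / 0.3 * 8.314 * 318.15 / 2 * 0.379409 = 64800

64800 kW


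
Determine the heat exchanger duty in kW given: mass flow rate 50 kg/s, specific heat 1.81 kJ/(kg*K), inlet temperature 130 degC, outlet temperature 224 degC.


Q = m_dot * cp * delta_T
delta_T = 224 - 130 = 94 K
Q = 50 * 1.81 * 94
= 90.5 * 94
= 8507 kW

8507 kW


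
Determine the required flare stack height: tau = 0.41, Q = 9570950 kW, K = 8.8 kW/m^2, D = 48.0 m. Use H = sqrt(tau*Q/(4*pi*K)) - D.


tau*Q/(4*pi*K) = 0.41 * 9570950 / (4 * pi * 8.8) = 35485.1
sqrt(35485.1) = 188.375
H = 188.375 - 48.0 = 140.4

140.4 m


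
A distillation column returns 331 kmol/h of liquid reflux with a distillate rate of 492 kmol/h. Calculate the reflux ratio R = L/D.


Reflux ratio definition: R = L / D (liquid returned / distillate withdrawn)
L = 331 kmol/h, D = 492 kmol/h
R = 331 / 492 = 0.6728

0.6728


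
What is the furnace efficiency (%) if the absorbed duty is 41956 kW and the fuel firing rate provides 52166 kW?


Furnace efficiency = Q_absorbed / Q_fuel * 100
= 41956 / 52166 * 100 = 80.43

80.43 %


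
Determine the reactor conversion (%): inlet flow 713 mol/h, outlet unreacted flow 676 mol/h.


X = (F_in - F_out) / F_in * 100
Moles reacted = 713 - 676 = 37
X = 37 / 713 * 100
= 0.05189 * 100
= 5.189 %

5.189 %


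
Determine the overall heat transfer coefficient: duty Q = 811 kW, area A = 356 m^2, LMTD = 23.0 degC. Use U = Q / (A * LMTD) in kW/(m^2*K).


From Q = U*A*LMTD, U = Q / (A * LMTD)
U = 811 / (356 * 23.0) = 811 / 8188 = 0.09905

0.09905 kW/(m^2*K)


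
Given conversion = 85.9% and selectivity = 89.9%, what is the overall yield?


Overall yield = conversion (%) * selectivity (%) / 100
Conversion = 85.9%, Selectivity = 89.9%
Y = 85.9 * 89.9 / 100
= 77.2241 %

77.2241 %


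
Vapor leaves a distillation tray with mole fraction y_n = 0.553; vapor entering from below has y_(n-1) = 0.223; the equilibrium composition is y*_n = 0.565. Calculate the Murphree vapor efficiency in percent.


Murphree vapor efficiency: EMV = (y_n - y_(n-1)) / (y*_n - y_(n-1)) * 100
EMV = (0.553 - 0.223) / (0.565 - 0.223) * 100 = 0.33 / 0.342 * 100 = 96.49

96.49 %


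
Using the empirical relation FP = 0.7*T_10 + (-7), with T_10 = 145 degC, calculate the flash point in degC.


FP = 0.7 * 145 + (-7) = 94.5

94.5 degC


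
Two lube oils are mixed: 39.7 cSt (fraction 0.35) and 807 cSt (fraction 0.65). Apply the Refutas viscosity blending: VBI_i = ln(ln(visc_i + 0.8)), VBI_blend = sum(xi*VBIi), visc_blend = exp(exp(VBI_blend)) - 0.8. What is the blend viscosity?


Refutas method: VBN_i = 14.534*ln(ln(visc_i + 0.8)) + 10.975, blended linearly by mass fraction; since VBN is linear in VBI_i = ln(ln(visc_i + 0.8)) and the fractions sum to 1, blend VBI directly: visc = exp(exp(VBI_blend)) - 0.8
VBI_1 = ln(ln(39.7 + 0.8)) = 1.30868
VBI_2 = ln(ln(807 + 0.8)) = 1.90126
VBI_blend = 0.35 * 1.30868 + 0.65 * 1.90126 = 1.69386
visc_blend = exp(exp(1.69386)) - 0.8 = 229.7

229.7 cSt


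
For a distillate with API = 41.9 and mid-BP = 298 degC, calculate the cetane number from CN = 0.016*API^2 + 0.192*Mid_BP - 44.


CN = 0.016 * 41.9^2 + 0.192 * 298 - 44
CN = 28.08976 + 57.216 - 44 = 41.30576

41.30576


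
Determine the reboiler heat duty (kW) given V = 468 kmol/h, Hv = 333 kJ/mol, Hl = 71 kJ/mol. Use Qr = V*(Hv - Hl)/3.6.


Qr = 468 * (333 - 71) / 3.6 = 468 * 262 / 3.6 = 34060

34060 kW


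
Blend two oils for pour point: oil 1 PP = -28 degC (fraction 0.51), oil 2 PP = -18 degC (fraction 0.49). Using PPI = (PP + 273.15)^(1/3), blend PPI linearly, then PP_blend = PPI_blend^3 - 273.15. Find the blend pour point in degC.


PPI_1 = (-28 + 273.15)^(1/3) = 6.258601
PPI_2 = (-18 + 273.15)^(1/3) = 6.342569
PPI_blend = 0.51 * 6.258601 + 0.49 * 6.342569 = 6.299745
PP_blend = 6.299745^3 - 273.15 = 250.0166 - 273.15 = -23.13

-23.13 degC


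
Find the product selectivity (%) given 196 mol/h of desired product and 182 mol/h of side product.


Selectivity = desired / (desired + undesired) * 100
Total products = 196 + 182 = 378 mol/h
S = 196 / 378 * 100
= 0.5185 * 100
= 51.85 %

51.85 %


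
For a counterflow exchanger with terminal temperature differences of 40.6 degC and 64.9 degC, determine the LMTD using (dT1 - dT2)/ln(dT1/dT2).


LMTD = (dT1 - dT2) / ln(dT1/dT2)
= (40.6 - 64.9) / ln(40.6 / 64.9) = -24.3 / -0.46908 = 51.80

51.80 degC


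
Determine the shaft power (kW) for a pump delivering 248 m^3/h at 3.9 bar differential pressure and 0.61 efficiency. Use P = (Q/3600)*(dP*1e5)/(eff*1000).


Q = 248 / 3600 = 0.0688889 m^3/s
P = 0.0688889 * (3.9 * 1e5) / 0.61 / 1000 = 44.04

44.04 kW


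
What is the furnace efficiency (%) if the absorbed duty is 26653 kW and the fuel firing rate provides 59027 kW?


Furnace efficiency = Q_absorbed / Q_fuel * 100
= 26653 / 59027 * 100 = 45.15

45.15 %


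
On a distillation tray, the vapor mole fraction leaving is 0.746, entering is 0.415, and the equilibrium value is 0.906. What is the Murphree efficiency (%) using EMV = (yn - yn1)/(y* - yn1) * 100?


Murphree vapor efficiency: EMV = (y_n - y_(n-1)) / (y*_n - y_(n-1)) * 100
EMV = (0.746 - 0.415) / (0.906 - 0.415) * 100 = 0.331 / 0.491 * 100 = 67.41

67.41 %


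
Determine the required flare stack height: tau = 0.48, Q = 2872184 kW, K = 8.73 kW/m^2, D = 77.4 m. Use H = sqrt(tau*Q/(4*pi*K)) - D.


tau*Q/(4*pi*K) = 0.48 * 2872184 / (4 * pi * 8.73) = 12566.9
sqrt(12566.9) = 112.102
H = 112.102 - 77.4 = 34.70

34.70 m


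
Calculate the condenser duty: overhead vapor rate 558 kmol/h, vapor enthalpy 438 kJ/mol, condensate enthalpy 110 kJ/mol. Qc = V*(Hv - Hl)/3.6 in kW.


Qc = 558 * (438 - 110) / 3.6 = 558 * 328 / 3.6 = 50840

50840 kW


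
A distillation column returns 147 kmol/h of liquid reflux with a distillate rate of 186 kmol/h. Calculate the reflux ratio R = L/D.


Reflux ratio definition: R = L / D (liquid returned / distillate withdrawn)
L = 147 kmol/h, D = 186 kmol/h
R = 147 / 186 = 0.7903

0.7903


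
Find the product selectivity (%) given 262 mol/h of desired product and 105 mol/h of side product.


Selectivity = desired / (desired + undesired) * 100
Total products = 262 + 105 = 367 mol/h
S = 262 / 367 * 100
= 0.7139 * 100
= 71.39 %

71.39 %


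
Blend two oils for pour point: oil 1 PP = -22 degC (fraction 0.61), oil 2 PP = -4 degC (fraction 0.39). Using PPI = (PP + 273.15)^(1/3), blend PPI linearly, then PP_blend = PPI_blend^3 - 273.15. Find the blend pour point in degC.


PPI_1 = (-22 + 273.15)^(1/3) = 6.30925
PPI_2 = (-4 + 273.15)^(1/3) = 6.456514
PPI_blend = 0.61 * 6.30925 + 0.39 * 6.456514 = 6.366683
PP_blend = 6.366683^3 - 273.15 = 258.0713 - 273.15 = -15.08

-15.08 degC


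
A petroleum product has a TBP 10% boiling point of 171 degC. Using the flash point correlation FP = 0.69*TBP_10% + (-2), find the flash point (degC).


FP = 0.69 * 171 + (-2) = 115.99

115.99 degC


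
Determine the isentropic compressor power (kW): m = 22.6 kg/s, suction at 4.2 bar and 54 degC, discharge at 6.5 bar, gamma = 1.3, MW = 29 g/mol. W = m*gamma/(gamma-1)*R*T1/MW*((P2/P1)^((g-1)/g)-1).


Isentropic work: W = m*(gamma/(gamma-1))*(R*T1/MW)*((P2/P1)^((gamma-1)/gamma) - 1)
T1 = 54 + 273.15 = 327.15 K
Pressure ratio = 6.5 / 4.2 = 1.54762
Exponent = (1.3 - 1)/1.3 = 0.230769
(P2/P1)^exp - 1 = 1.54762^0.230769 - 1 = 0.106034
W = 22.6 * 1.3 / 0.3 * 8.314 * 327.15 / 29 * 0.106034 = 973.9

973.9 kW


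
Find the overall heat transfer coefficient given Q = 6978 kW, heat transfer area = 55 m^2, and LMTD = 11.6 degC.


From Q = U*A*LMTD, U = Q / (A * LMTD)
U = 6978 / (55 * 11.6) = 6978 / 638 = 10.94

10.94 kW/(m^2*K)


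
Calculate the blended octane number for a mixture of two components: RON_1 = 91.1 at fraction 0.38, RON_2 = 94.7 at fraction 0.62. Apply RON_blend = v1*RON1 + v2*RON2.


Linear blending: RON_blend = sum(vi * RONi)
Contribution 1: 0.38 * 91.1 = 34.618
Contribution 2: 0.62 * 94.7 = 58.714
RON_blend = 34.618 + 58.714 = 93.332

93.332


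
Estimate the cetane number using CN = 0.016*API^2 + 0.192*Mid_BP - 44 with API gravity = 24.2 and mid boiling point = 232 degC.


CN = 0.016 * 24.2^2 + 0.192 * 232 - 44
CN = 9.37024 + 44.544 - 44 = 9.91424

9.91424


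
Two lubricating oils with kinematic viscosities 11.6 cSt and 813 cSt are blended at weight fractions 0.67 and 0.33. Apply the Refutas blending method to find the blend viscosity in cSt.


Refutas method: VBN_i = 14.534*ln(ln(visc_i + 0.8)) + 10.975, blended linearly by mass fraction; since VBN is linear in VBI_i = ln(ln(visc_i + 0.8)) and the fractions sum to 1, blend VBI directly: visc = exp(exp(VBI_blend)) - 0.8
VBI_1 = ln(ln(11.6 + 0.8)) = 0.923344
VBI_2 = ln(ln(813 + 0.8)) = 1.90236
VBI_blend = 0.67 * 0.923344 + 0.33 * 1.90236 = 1.24642
visc_blend = exp(exp(1.24642)) - 0.8 = 31.59

31.59 cSt


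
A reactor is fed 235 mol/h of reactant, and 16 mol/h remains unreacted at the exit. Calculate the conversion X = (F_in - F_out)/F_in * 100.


X = (F_in - F_out) / F_in * 100
Moles reacted = 235 - 16 = 219
X = 219 / 235 * 100
= 0.9319 * 100
= 93.19 %

93.19 %


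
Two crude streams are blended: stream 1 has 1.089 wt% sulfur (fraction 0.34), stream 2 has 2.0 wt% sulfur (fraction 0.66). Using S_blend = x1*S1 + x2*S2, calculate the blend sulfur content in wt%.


Linear sulfur blending: S_blend = x1*S1 + x2*S2
Contribution 1: 0.34 * 1.089 = 0.37026 wt%
Contribution 2: 0.66 * 2.0 = 1.32 wt%
S_blend = 0.37026 + 1.32 = 1.69026

1.69026 wt%


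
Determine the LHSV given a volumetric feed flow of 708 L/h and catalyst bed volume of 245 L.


LHSV = volumetric feed rate / catalyst volume
= 708 L/h / 245 L
= 2.890 h^-1

2.890 h^-1


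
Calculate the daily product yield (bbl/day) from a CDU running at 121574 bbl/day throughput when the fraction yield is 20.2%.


Crude throughput = 121574 bbl/day
Fraction yield = 20.2%
yield = throughput * fraction / 100
yield = 121574 * 20.2 / 100 = 24557.948

24557.948 bbl/day


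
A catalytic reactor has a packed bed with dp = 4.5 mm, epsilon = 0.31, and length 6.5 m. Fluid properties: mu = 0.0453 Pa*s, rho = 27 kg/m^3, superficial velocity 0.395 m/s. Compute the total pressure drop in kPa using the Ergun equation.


dp = 4.5 mm = 0.0045 m
Viscous term = 150*0.0453*0.395*(1-0.31)^2 / (0.0045^2*0.31^3) = 2118240
Inertial term = 1.75*27*0.395^2*(1-0.31) / (0.0045*0.31^3) = 37944.4
dP/L = 2118240 + 37944.4 = 2156180 Pa/m
dP = 2156180 * 6.5 / 1000 = 14020 kPa

14020 kPa


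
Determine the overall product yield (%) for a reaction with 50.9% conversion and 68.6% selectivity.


Overall yield = conversion (%) * selectivity (%) / 100
Conversion = 50.9%, Selectivity = 68.6%
Y = 50.9 * 68.6 / 100
= 34.9174 %

34.9174 %


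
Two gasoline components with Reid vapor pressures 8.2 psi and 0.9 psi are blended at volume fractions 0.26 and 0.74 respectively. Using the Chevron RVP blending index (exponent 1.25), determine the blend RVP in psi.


Chevron index: RVP_blend = (sum xi*RVPi^1.25)^(1/1.25)
RVP^1.25 terms: 0.26 * 8.2^1.25 + 0.74 * 0.9^1.25 = 4.25647
RVP_blend = 4.25647^(1/1.25) = 3.186

3.186 psi


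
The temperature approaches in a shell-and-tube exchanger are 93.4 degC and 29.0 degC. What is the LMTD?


LMTD = (dT1 - dT2) / ln(dT1/dT2)
= (93.4 - 29.0) / ln(93.4 / 29.0) = 64.4 / 1.1696 = 55.06

55.06 degC


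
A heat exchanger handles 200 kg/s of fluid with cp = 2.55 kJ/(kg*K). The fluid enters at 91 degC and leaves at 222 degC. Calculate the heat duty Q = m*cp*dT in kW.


Q = m_dot * cp * delta_T
delta_T = 222 - 91 = 131 K
Q = 200 * 2.55 * 131
= 510 * 131
= 66810 kW

66810 kW


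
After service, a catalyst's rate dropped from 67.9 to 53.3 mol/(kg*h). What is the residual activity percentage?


Activity (%) = (rate_used / rate_fresh) * 100
rate_used = 53.3, rate_fresh = 67.9
= (53.3 / 67.9) * 100
= 0.7850 * 100 = 78.50

78.50 %


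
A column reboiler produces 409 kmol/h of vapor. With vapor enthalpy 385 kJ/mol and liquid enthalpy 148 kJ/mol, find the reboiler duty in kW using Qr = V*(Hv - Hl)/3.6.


Qr = 409 * (385 - 148) / 3.6 = 409 * 237 / 3.6 = 26930

26930 kW


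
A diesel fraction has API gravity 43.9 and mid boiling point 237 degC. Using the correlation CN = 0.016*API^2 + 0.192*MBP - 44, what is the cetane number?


CN = 0.016 * 43.9^2 + 0.192 * 237 - 44
CN = 30.83536 + 45.504 - 44 = 32.33936

32.33936


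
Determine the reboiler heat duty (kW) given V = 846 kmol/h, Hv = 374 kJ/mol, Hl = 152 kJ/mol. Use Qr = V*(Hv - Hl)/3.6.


Qr = 846 * (374 - 152) / 3.6 = 846 * 222 / 3.6 = 52170

52170 kW


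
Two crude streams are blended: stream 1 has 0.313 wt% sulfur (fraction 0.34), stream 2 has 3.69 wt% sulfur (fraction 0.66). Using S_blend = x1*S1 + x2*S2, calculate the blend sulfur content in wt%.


Linear sulfur blending: S_blend = x1*S1 + x2*S2
Contribution 1: 0.34 * 0.313 = 0.10642 wt%
Contribution 2: 0.66 * 3.69 = 2.4354 wt%
S_blend = 0.10642 + 2.4354 = 2.54182

2.54182 wt%


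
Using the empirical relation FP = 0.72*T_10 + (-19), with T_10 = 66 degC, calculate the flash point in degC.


FP = 0.72 * 66 + (-19) = 28.52

28.52 degC


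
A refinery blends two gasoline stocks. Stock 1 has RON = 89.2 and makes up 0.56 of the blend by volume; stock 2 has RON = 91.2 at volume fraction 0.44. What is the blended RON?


Linear blending: RON_blend = sum(vi * RONi)
Contribution 1: 0.56 * 89.2 = 49.952
Contribution 2: 0.44 * 91.2 = 40.128
RON_blend = 49.952 + 40.128 = 90.08

90.08


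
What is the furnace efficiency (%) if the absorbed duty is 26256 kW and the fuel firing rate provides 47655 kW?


Furnace efficiency = Q_absorbed / Q_fuel * 100
= 26256 / 47655 * 100 = 55.10

55.10 %


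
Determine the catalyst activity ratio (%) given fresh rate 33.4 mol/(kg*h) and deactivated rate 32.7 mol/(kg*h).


Activity (%) = (rate_used / rate_fresh) * 100
rate_used = 32.7, rate_fresh = 33.4
= (32.7 / 33.4) * 100
= 0.9790 * 100 = 97.90

97.90 %


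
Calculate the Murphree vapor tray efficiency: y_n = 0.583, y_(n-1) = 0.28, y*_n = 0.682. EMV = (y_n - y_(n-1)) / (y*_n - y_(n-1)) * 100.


Murphree vapor efficiency: EMV = (y_n - y_(n-1)) / (y*_n - y_(n-1)) * 100
EMV = (0.583 - 0.28) / (0.682 - 0.28) * 100 = 0.303 / 0.402 * 100 = 75.37

75.37 %


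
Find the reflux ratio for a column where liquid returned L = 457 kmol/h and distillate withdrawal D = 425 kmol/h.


Reflux ratio definition: R = L / D (liquid returned / distillate withdrawn)
L = 457 kmol/h, D = 425 kmol/h
R = 457 / 425 = 1.075

1.075


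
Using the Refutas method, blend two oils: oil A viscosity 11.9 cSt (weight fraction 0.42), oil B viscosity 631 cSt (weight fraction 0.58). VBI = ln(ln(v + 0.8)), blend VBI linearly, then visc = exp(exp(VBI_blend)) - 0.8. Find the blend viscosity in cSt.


Refutas method: VBN_i = 14.534*ln(ln(visc_i + 0.8)) + 10.975, blended linearly by mass fraction; since VBN is linear in VBI_i = ln(ln(visc_i + 0.8)) and the fractions sum to 1, blend VBI directly: visc = exp(exp(VBI_blend)) - 0.8
VBI_1 = ln(ln(11.9 + 0.8)) = 0.932795
VBI_2 = ln(ln(631 + 0.8)) = 1.86386
VBI_blend = 0.42 * 0.932795 + 0.58 * 1.86386 = 1.47281
visc_blend = exp(exp(1.47281)) - 0.8 = 77.57

77.57 cSt


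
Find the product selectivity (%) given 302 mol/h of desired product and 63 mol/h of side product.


Selectivity = desired / (desired + undesired) * 100
Total products = 302 + 63 = 365 mol/h
S = 302 / 365 * 100
= 0.8274 * 100
= 82.74 %

82.74 %


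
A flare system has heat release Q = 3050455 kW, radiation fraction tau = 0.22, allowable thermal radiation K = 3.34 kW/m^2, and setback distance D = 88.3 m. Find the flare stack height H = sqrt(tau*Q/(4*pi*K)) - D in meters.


tau*Q/(4*pi*K) = 0.22 * 3050455 / (4 * pi * 3.34) = 15989.4
sqrt(15989.4) = 126.449
H = 126.449 - 88.3 = 38.15

38.15 m


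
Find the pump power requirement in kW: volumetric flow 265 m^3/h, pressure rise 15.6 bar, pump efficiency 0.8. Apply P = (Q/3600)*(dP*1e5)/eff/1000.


Q = 265 / 3600 = 0.0736111 m^3/s
P = 0.0736111 * (15.6 * 1e5) / 0.8 / 1000 = 143.5

143.5 kW


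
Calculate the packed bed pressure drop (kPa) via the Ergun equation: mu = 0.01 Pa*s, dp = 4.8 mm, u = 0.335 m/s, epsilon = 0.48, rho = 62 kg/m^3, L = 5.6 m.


dp = 4.8 mm = 0.0048 m
Viscous term = 150*0.01*0.335*(1-0.48)^2 / (0.0048^2*0.48^3) = 53325.7
Inertial term = 1.75*62*0.335^2*(1-0.48) / (0.0048*0.48^3) = 11927.7
dP/L = 53325.7 + 11927.7 = 65253.4 Pa/m
dP = 65253.4 * 5.6 / 1000 = 365.4 kPa

365.4 kPa


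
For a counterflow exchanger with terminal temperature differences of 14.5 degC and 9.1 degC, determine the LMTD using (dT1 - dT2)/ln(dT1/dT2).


LMTD = (dT1 - dT2) / ln(dT1/dT2)
= (14.5 - 9.1) / ln(14.5 / 9.1) = 5.4 / 0.465874 = 11.59

11.59 degC


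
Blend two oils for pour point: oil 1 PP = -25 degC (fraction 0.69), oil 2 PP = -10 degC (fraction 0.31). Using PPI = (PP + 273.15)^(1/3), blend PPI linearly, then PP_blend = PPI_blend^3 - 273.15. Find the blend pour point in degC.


PPI_1 = (-25 + 273.15)^(1/3) = 6.284028
PPI_2 = (-10 + 273.15)^(1/3) = 6.408176
PPI_blend = 0.69 * 6.284028 + 0.31 * 6.408176 = 6.322514
PP_blend = 6.322514^3 - 273.15 = 252.7373 - 273.15 = -20.41

-20.41 degC


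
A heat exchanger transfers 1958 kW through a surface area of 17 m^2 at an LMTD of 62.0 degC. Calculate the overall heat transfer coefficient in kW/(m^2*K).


From Q = U*A*LMTD, U = Q / (A * LMTD)
U = 1958 / (17 * 62.0) = 1958 / 1054 = 1.858

1.858 kW/(m^2*K)


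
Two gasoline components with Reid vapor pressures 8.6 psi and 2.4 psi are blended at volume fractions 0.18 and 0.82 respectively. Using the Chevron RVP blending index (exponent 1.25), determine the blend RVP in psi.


Chevron index: RVP_blend = (sum xi*RVPi^1.25)^(1/1.25)
RVP^1.25 terms: 0.18 * 8.6^1.25 + 0.82 * 2.4^1.25 = 5.10042
RVP_blend = 5.10042^(1/1.25) = 3.682

3.682 psi


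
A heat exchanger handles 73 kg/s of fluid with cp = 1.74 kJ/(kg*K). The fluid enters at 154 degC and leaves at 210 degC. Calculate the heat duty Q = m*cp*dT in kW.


Q = m_dot * cp * delta_T
delta_T = 210 - 154 = 56 K
Q = 73 * 1.74 * 56
= 127.02 * 56
= 7113.12 kW

7113.12 kW


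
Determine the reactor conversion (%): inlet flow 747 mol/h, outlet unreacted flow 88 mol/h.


X = (F_in - F_out) / F_in * 100
Moles reacted = 747 - 88 = 659
X = 659 / 747 * 100
= 0.8822 * 100
= 88.22 %

88.22 %


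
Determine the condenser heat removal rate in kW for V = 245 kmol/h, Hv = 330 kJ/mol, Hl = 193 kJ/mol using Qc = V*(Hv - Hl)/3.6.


Qc = 245 * (330 - 193) / 3.6 = 245 * 137 / 3.6 = 9324

9324 kW


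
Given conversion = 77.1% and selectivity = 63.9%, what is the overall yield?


Overall yield = conversion (%) * selectivity (%) / 100
Conversion = 77.1%, Selectivity = 63.9%
Y = 77.1 * 63.9 / 100
= 49.2669 %

49.2669 %


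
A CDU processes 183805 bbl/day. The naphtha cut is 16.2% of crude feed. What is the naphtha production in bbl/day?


Crude throughput = 183805 bbl/day
Fraction yield = 16.2%
yield = throughput * fraction / 100
yield = 183805 * 16.2 / 100 = 29776.41

29776.41 bbl/day


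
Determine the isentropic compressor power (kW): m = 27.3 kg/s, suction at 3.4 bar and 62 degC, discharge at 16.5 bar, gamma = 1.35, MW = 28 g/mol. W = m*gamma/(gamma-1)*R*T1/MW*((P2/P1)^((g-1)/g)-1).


Isentropic work: W = m*(gamma/(gamma-1))*(R*T1/MW)*((P2/P1)^((gamma-1)/gamma) - 1)
T1 = 62 + 273.15 = 335.15 K
Pressure ratio = 16.5 / 3.4 = 4.85294
Exponent = (1.35 - 1)/1.35 = 0.259259
(P2/P1)^exp - 1 = 4.85294^0.259259 - 1 = 0.506097
W = 27.3 * 1.35 / 0.35 * 8.314 * 335.15 / 28 * 0.506097 = 5303

5303 kW


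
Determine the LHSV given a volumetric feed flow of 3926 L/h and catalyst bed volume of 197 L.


LHSV = volumetric feed rate / catalyst volume
= 3926 L/h / 197 L
= 19.93 h^-1

19.93 h^-1


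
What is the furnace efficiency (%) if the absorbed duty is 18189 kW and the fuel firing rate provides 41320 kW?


Furnace efficiency = Q_absorbed / Q_fuel * 100
= 18189 / 41320 * 100 = 44.02

44.02 %


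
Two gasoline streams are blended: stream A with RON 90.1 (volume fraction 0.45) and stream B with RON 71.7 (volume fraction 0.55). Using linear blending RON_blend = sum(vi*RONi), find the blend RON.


Linear blending: RON_blend = sum(vi * RONi)
Contribution 1: 0.45 * 90.1 = 40.545
Contribution 2: 0.55 * 71.7 = 39.435
RON_blend = 40.545 + 39.435 = 79.98

79.98


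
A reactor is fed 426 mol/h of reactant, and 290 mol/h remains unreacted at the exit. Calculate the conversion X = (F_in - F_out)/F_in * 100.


X = (F_in - F_out) / F_in * 100
Moles reacted = 426 - 290 = 136
X = 136 / 426 * 100
= 0.3192 * 100
= 31.92 %

31.92 %


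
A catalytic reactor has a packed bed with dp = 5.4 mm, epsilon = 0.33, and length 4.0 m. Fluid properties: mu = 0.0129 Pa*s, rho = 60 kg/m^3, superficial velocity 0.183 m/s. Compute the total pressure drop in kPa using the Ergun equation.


dp = 5.4 mm = 0.0054 m
Viscous term = 150*0.0129*0.183*(1-0.33)^2 / (0.0054^2*0.33^3) = 151688
Inertial term = 1.75*60*0.183^2*(1-0.33) / (0.0054*0.33^3) = 12140.3
dP/L = 151688 + 12140.3 = 163828 Pa/m
dP = 163828 * 4.0 / 1000 = 655.3 kPa

655.3 kPa


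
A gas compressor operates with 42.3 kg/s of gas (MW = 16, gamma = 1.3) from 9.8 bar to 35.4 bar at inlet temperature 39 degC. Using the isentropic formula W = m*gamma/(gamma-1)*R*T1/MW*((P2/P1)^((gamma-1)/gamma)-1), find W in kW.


Isentropic work: W = m*(gamma/(gamma-1))*(R*T1/MW)*((P2/P1)^((gamma-1)/gamma) - 1)
T1 = 39 + 273.15 = 312.15 K
Pressure ratio = 35.4 / 9.8 = 3.61224
Exponent = (1.3 - 1)/1.3 = 0.230769
(P2/P1)^exp - 1 = 3.61224^0.230769 - 1 = 0.344985
W = 42.3 * 1.3 / 0.3 * 8.314 * 312.15 / 16 * 0.344985 = 10260

10260 kW


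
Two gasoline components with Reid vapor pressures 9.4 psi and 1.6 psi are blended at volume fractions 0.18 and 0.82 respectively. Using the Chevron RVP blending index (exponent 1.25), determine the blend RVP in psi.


Chevron index: RVP_blend = (sum xi*RVPi^1.25)^(1/1.25)
RVP^1.25 terms: 0.18 * 9.4^1.25 + 0.82 * 1.6^1.25 = 4.43825
RVP_blend = 4.43825^(1/1.25) = 3.294

3.294 psi


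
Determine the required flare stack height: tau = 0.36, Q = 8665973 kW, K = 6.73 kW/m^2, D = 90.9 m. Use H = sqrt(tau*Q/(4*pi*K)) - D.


tau*Q/(4*pi*K) = 0.36 * 8665973 / (4 * pi * 6.73) = 36888.8
sqrt(36888.8) = 192.065
H = 192.065 - 90.9 = 101.2

101.2 m


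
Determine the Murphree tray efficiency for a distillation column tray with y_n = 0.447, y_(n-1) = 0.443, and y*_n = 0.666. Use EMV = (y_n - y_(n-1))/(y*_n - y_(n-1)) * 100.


Murphree vapor efficiency: EMV = (y_n - y_(n-1)) / (y*_n - y_(n-1)) * 100
EMV = (0.447 - 0.443) / (0.666 - 0.443) * 100 = 0.004 / 0.223 * 100 = 1.794

1.794 %


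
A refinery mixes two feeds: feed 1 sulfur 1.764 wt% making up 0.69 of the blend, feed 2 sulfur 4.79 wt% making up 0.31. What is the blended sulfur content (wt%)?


Linear sulfur blending: S_blend = x1*S1 + x2*S2
Contribution 1: 0.69 * 1.764 = 1.21716 wt%
Contribution 2: 0.31 * 4.79 = 1.4849 wt%
S_blend = 1.21716 + 1.4849 = 2.70206

2.70206 wt%


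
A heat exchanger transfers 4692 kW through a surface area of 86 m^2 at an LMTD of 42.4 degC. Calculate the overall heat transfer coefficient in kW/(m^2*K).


From Q = U*A*LMTD, U = Q / (A * LMTD)
U = 4692 / (86 * 42.4) = 4692 / 3646.4 = 1.287

1.287 kW/(m^2*K)


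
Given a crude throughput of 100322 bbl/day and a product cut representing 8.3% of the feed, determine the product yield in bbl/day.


Crude throughput = 100322 bbl/day
Fraction yield = 8.3%
yield = throughput * fraction / 100
yield = 100322 * 8.3 / 100 = 8326.726

8326.726 bbl/day


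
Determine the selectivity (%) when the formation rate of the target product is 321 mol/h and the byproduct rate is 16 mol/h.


Selectivity = desired / (desired + undesired) * 100
Total products = 321 + 16 = 337 mol/h
S = 321 / 337 * 100
= 0.9525 * 100
= 95.25 %

95.25 %


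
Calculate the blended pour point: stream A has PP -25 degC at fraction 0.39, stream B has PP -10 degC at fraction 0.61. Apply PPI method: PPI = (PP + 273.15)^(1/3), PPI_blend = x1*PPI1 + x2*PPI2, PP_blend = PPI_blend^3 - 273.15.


PPI_1 = (-25 + 273.15)^(1/3) = 6.284028
PPI_2 = (-10 + 273.15)^(1/3) = 6.408176
PPI_blend = 0.39 * 6.284028 + 0.61 * 6.408176 = 6.359758
PP_blend = 6.359758^3 - 273.15 = 257.2301 - 273.15 = -15.92

-15.92 degC


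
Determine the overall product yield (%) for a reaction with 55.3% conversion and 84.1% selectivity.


Overall yield = conversion (%) * selectivity (%) / 100
Conversion = 55.3%, Selectivity = 84.1%
Y = 55.3 * 84.1 / 100
= 46.5073 %

46.5073 %


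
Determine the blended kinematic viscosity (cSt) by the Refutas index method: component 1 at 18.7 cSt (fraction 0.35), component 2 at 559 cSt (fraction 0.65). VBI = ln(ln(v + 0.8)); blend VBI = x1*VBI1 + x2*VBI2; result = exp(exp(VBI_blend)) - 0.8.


Refutas method: VBN_i = 14.534*ln(ln(visc_i + 0.8)) + 10.975, blended linearly by mass fraction; since VBN is linear in VBI_i = ln(ln(visc_i + 0.8)) and the fractions sum to 1, blend VBI directly: visc = exp(exp(VBI_blend)) - 0.8
VBI_1 = ln(ln(18.7 + 0.8)) = 1.0887
VBI_2 = ln(ln(559 + 0.8)) = 1.84492
VBI_blend = 0.35 * 1.0887 + 0.65 * 1.84492 = 1.58024
visc_blend = exp(exp(1.58024)) - 0.8 = 127.7

127.7 cSt


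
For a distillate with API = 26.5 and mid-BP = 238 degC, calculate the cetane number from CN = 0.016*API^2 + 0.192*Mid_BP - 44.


CN = 0.016 * 26.5^2 + 0.192 * 238 - 44
CN = 11.236 + 45.696 - 44 = 12.932

12.932


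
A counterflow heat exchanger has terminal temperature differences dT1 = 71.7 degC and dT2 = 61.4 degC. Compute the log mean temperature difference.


LMTD = (dT1 - dT2) / ln(dT1/dT2)
= (71.7 - 61.4) / ln(71.7 / 61.4) = 10.3 / 0.155081 = 66.42

66.42 degC


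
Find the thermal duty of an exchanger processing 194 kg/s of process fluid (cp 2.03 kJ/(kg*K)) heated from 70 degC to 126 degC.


Q = m_dot * cp * delta_T
delta_T = 126 - 70 = 56 K
Q = 194 * 2.03 * 56
= 393.82 * 56
= 22053.92 kW

22053.92 kW


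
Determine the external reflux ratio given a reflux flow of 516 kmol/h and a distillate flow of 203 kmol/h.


Reflux ratio definition: R = L / D (liquid returned / distillate withdrawn)
L = 516 kmol/h, D = 203 kmol/h
R = 516 / 203 = 2.542

2.542


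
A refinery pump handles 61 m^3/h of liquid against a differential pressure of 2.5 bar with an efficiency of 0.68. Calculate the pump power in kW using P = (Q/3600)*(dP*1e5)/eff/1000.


Q = 61 / 3600 = 0.0169444 m^3/s
P = 0.0169444 * (2.5 * 1e5) / 0.68 / 1000 = 6.230

6.230 kW


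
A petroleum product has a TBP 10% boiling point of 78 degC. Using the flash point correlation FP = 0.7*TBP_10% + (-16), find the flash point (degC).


FP = 0.7 * 78 + (-16) = 38.6

38.6 degC


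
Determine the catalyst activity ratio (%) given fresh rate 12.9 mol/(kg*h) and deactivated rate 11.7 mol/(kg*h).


Activity (%) = (rate_used / rate_fresh) * 100
rate_used = 11.7, rate_fresh = 12.9
= (11.7 / 12.9) * 100
= 0.9070 * 100 = 90.70

90.70 %


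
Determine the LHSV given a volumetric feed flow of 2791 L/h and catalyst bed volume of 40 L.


LHSV = volumetric feed rate / catalyst volume
= 2791 L/h / 40 L
= 69.78 h^-1

69.78 h^-1


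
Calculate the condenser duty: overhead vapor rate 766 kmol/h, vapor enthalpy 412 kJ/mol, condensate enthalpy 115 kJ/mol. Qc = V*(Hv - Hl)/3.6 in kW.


Qc = 766 * (412 - 115) / 3.6 = 766 * 297 / 3.6 = 63200

63200 kW


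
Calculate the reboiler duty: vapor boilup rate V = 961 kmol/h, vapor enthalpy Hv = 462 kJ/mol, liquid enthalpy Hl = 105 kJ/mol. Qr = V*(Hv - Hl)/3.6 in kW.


Qr = 961 * (462 - 105) / 3.6 = 961 * 357 / 3.6 = 95300

95300 kW


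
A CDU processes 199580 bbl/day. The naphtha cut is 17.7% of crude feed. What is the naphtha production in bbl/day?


Crude throughput = 199580 bbl/day
Fraction yield = 17.7%
yield = throughput * fraction / 100
yield = 199580 * 17.7 / 100 = 35325.66

35325.66 bbl/day


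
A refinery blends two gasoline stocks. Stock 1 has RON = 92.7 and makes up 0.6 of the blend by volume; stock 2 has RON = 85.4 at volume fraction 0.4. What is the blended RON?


Linear blending: RON_blend = sum(vi * RONi)
Contribution 1: 0.6 * 92.7 = 55.62
Contribution 2: 0.4 * 85.4 = 34.16
RON_blend = 55.62 + 34.16 = 89.78

89.78


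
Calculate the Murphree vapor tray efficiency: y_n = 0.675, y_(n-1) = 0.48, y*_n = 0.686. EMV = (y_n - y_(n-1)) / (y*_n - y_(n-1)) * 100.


Murphree vapor efficiency: EMV = (y_n - y_(n-1)) / (y*_n - y_(n-1)) * 100
EMV = (0.675 - 0.48) / (0.686 - 0.48) * 100 = 0.195 / 0.206 * 100 = 94.66

94.66 %


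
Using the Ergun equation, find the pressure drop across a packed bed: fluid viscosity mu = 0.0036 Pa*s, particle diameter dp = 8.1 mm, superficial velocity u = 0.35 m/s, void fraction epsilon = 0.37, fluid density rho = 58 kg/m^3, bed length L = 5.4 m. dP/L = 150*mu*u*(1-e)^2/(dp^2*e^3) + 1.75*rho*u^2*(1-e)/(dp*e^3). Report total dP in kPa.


dp = 8.1 mm = 0.0081 m
Viscous term = 150*0.0036*0.35*(1-0.37)^2 / (0.0081^2*0.37^3) = 22571.9
Inertial term = 1.75*58*0.35^2*(1-0.37) / (0.0081*0.37^3) = 19092
dP/L = 22571.9 + 19092 = 41663.9 Pa/m
dP = 41663.9 * 5.4 / 1000 = 225.0 kPa

225.0 kPa


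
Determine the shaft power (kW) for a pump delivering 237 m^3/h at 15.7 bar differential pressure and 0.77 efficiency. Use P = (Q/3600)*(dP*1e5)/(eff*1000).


Q = 237 / 3600 = 0.0658333 m^3/s
P = 0.0658333 * (15.7 * 1e5) / 0.77 / 1000 = 134.2

134.2 kW


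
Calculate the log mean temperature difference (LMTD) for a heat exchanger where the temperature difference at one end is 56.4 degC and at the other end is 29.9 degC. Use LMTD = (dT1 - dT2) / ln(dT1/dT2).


LMTD = (dT1 - dT2) / ln(dT1/dT2)
= (56.4 - 29.9) / ln(56.4 / 29.9) = 26.5 / 0.634611 = 41.76

41.76 degC


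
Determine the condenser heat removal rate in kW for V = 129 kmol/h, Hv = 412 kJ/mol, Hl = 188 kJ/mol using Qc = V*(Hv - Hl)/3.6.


Qc = 129 * (412 - 188) / 3.6 = 129 * 224 / 3.6 = 8027

8027 kW


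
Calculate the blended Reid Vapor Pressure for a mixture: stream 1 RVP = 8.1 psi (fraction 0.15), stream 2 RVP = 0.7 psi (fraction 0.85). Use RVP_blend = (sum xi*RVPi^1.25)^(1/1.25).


Chevron index: RVP_blend = (sum xi*RVPi^1.25)^(1/1.25)
RVP^1.25 terms: 0.15 * 8.1^1.25 + 0.85 * 0.7^1.25 = 2.59398
RVP_blend = 2.59398^(1/1.25) = 2.144

2.144 psi


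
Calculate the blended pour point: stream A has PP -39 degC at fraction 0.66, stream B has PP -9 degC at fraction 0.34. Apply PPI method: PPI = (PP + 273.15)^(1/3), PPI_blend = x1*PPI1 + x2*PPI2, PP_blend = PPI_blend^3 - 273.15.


PPI_1 = (-39 + 273.15)^(1/3) = 6.163557
PPI_2 = (-9 + 273.15)^(1/3) = 6.416283
PPI_blend = 0.66 * 6.163557 + 0.34 * 6.416283 = 6.249484
PP_blend = 6.249484^3 - 273.15 = 244.0802 - 273.15 = -29.07

-29.07 degC


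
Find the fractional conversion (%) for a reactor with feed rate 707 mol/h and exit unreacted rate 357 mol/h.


X = (F_in - F_out) / F_in * 100
Moles reacted = 707 - 357 = 350
X = 350 / 707 * 100
= 0.4950 * 100
= 49.50 %

49.50 %


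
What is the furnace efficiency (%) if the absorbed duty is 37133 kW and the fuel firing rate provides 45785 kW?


Furnace efficiency = Q_absorbed / Q_fuel * 100
= 37133 / 45785 * 100 = 81.10

81.10 %


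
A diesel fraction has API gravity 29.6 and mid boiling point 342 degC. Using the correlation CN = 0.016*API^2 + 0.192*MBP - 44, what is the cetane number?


CN = 0.016 * 29.6^2 + 0.192 * 342 - 44
CN = 14.01856 + 65.664 - 44 = 35.68256

35.68256


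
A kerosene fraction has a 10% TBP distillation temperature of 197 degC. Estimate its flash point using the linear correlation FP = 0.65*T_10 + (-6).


FP = 0.65 * 197 + (-6) = 122.05

122.05 degC


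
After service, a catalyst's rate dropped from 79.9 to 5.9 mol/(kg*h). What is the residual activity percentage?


Activity (%) = (rate_used / rate_fresh) * 100
rate_used = 5.9, rate_fresh = 79.9
= (5.9 / 79.9) * 100
= 0.07384 * 100 = 7.384

7.384 %


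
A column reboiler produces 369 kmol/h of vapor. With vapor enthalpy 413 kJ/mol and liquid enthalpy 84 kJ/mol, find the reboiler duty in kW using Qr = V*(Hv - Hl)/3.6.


Qr = 369 * (413 - 84) / 3.6 = 369 * 329 / 3.6 = 33720

33720 kW


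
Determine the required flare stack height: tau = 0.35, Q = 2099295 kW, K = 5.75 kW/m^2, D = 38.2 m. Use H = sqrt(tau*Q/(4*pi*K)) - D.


tau*Q/(4*pi*K) = 0.35 * 2099295 / (4 * pi * 5.75) = 10168.7
sqrt(10168.7) = 100.84
H = 100.84 - 38.2 = 62.64

62.64 m


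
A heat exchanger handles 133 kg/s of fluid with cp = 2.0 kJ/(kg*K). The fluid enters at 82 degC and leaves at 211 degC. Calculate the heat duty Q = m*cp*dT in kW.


Q = m_dot * cp * delta_T
delta_T = 211 - 82 = 129 K
Q = 133 * 2.0 * 129
= 266 * 129
= 34314 kW

34314 kW


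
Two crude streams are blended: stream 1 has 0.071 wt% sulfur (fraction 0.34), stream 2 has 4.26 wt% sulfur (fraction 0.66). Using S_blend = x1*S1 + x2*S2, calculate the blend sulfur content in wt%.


Linear sulfur blending: S_blend = x1*S1 + x2*S2
Contribution 1: 0.34 * 0.071 = 0.02414 wt%
Contribution 2: 0.66 * 4.26 = 2.8116 wt%
S_blend = 0.02414 + 2.8116 = 2.83574

2.83574 wt%


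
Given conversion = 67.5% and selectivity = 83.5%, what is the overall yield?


Overall yield = conversion (%) * selectivity (%) / 100
Conversion = 67.5%, Selectivity = 83.5%
Y = 67.5 * 83.5 / 100
= 56.3625 %

56.3625 %


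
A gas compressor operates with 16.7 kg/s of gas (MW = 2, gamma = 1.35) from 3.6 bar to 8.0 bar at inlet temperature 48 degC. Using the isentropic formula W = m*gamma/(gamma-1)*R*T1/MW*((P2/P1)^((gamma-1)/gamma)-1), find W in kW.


Isentropic work: W = m*(gamma/(gamma-1))*(R*T1/MW)*((P2/P1)^((gamma-1)/gamma) - 1)
T1 = 48 + 273.15 = 321.15 K
Pressure ratio = 8.0 / 3.6 = 2.22222
Exponent = (1.35 - 1)/1.35 = 0.259259
(P2/P1)^exp - 1 = 2.22222^0.259259 - 1 = 0.230007
W = 16.7 * 1.35 / 0.35 * 8.314 * 321.15 / 2 * 0.230007 = 19780

19780 kW


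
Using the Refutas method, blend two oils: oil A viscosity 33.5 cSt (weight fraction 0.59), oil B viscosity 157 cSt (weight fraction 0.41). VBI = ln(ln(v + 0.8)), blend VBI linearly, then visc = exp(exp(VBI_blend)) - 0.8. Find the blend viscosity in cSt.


Refutas method: VBN_i = 14.534*ln(ln(visc_i + 0.8)) + 10.975, blended linearly by mass fraction; since VBN is linear in VBI_i = ln(ln(visc_i + 0.8)) and the fractions sum to 1, blend VBI directly: visc = exp(exp(VBI_blend)) - 0.8
VBI_1 = ln(ln(33.5 + 0.8)) = 1.26275
VBI_2 = ln(ln(157 + 0.8)) = 1.62163
VBI_blend = 0.59 * 1.26275 + 0.41 * 1.62163 = 1.40989
visc_blend = exp(exp(1.40989)) - 0.8 = 59.27

59.27 cSt


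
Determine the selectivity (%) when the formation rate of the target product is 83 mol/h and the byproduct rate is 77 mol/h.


Selectivity = desired / (desired + undesired) * 100
Total products = 83 + 77 = 160 mol/h
S = 83 / 160 * 100
= 0.5188 * 100
= 51.88 %

51.88 %


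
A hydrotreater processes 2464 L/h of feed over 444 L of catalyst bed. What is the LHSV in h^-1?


LHSV = volumetric feed rate / catalyst volume
= 2464 L/h / 444 L
= 5.550 h^-1

5.550 h^-1


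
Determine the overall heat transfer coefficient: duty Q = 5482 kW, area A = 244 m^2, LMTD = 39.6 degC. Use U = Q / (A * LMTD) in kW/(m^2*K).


From Q = U*A*LMTD, U = Q / (A * LMTD)
U = 5482 / (244 * 39.6) = 5482 / 9662.4 = 0.5674

0.5674 kW/(m^2*K)


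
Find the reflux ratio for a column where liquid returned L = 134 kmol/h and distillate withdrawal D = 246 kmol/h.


Reflux ratio definition: R = L / D (liquid returned / distillate withdrawn)
L = 134 kmol/h, D = 246 kmol/h
R = 134 / 246 = 0.5447

0.5447


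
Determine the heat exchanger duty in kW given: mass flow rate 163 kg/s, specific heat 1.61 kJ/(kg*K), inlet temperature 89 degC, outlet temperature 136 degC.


Q = m_dot * cp * delta_T
delta_T = 136 - 89 = 47 K
Q = 163 * 1.61 * 47
= 262.43 * 47
= 12334.21 kW

12334.21 kW


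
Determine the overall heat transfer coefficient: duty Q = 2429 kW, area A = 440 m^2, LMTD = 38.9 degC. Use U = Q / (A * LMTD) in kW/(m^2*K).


From Q = U*A*LMTD, U = Q / (A * LMTD)
U = 2429 / (440 * 38.9) = 2429 / 17116 = 0.1419

0.1419 kW/(m^2*K)


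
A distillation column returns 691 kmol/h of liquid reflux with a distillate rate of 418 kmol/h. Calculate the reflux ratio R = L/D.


Reflux ratio definition: R = L / D (liquid returned / distillate withdrawn)
L = 691 kmol/h, D = 418 kmol/h
R = 691 / 418 = 1.653

1.653


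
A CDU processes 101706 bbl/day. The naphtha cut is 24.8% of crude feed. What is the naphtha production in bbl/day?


Crude throughput = 101706 bbl/day
Fraction yield = 24.8%
yield = throughput * fraction / 100
yield = 101706 * 24.8 / 100 = 25223.088

25223.088 bbl/day


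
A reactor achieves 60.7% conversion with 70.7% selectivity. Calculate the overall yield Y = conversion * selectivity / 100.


Overall yield = conversion (%) * selectivity (%) / 100
Conversion = 60.7%, Selectivity = 70.7%
Y = 60.7 * 70.7 / 100
= 42.9149 %

42.9149 %


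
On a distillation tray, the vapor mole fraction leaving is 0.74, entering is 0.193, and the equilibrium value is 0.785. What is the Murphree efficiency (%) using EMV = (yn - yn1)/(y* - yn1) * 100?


Murphree vapor efficiency: EMV = (y_n - y_(n-1)) / (y*_n - y_(n-1)) * 100
EMV = (0.74 - 0.193) / (0.785 - 0.193) * 100 = 0.547 / 0.592 * 100 = 92.40

92.40 %


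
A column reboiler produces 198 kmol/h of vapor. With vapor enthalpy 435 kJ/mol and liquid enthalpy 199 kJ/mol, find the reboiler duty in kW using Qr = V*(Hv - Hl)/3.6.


Qr = 198 * (435 - 199) / 3.6 = 198 * 236 / 3.6 = 12980

12980 kW


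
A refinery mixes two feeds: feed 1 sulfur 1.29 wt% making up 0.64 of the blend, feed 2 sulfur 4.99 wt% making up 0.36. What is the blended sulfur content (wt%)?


Linear sulfur blending: S_blend = x1*S1 + x2*S2
Contribution 1: 0.64 * 1.29 = 0.8256 wt%
Contribution 2: 0.36 * 4.99 = 1.7964 wt%
S_blend = 0.8256 + 1.7964 = 2.622

2.622 wt%


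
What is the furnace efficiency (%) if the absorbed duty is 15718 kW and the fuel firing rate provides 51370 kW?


Furnace efficiency = Q_absorbed / Q_fuel * 100
= 15718 / 51370 * 100 = 30.60

30.60 %


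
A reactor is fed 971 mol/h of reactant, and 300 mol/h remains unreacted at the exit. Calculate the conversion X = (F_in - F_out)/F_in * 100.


X = (F_in - F_out) / F_in * 100
Moles reacted = 971 - 300 = 671
X = 671 / 971 * 100
= 0.6910 * 100
= 69.10 %

69.10 %


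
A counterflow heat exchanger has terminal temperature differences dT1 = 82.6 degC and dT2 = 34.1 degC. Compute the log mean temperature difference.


LMTD = (dT1 - dT2) / ln(dT1/dT2)
= (82.6 - 34.1) / ln(82.6 / 34.1) = 48.5 / 0.884712 = 54.82

54.82 degC


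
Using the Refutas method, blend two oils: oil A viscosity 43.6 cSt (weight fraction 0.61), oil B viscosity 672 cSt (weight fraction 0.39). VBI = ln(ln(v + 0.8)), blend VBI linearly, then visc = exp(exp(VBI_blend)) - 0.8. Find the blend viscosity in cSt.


Refutas method: VBN_i = 14.534*ln(ln(visc_i + 0.8)) + 10.975, blended linearly by mass fraction; since VBN is linear in VBI_i = ln(ln(visc_i + 0.8)) and the fractions sum to 1, blend VBI directly: visc = exp(exp(VBI_blend)) - 0.8
VBI_1 = ln(ln(43.6 + 0.8)) = 1.33322
VBI_2 = ln(ln(672 + 0.8)) = 1.87356
VBI_blend = 0.61 * 1.33322 + 0.39 * 1.87356 = 1.54395
visc_blend = exp(exp(1.54395)) - 0.8 = 107.3

107.3 cSt
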